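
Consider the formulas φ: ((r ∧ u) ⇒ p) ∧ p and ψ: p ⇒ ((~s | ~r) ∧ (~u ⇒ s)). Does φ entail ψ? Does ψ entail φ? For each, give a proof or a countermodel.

[⇒] This fails. Under s = F, p = T, r = F, u = F, the left side is true but the right side is false.

[⇐] This fails. Under s = F, p = F, r = F, u = F, the left side is false but the right side is true.

Neither direction holds.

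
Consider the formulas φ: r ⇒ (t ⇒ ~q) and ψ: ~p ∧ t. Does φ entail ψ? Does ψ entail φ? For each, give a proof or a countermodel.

(⇒) fails and (⇐) fails.

Forward direction. This fails. Under t = F, q = F, r = F, p = F, the left side is true but the right side is false.

Converse. This fails. Under t = T, q = T, r = T, p = F, the left side is false but the right side is true.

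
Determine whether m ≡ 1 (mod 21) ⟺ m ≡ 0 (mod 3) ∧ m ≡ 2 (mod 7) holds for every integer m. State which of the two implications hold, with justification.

Neither implication holds.

(→) This fails: m = 1 gives 1 ≡ 1 (mod 21) but 1 ≡ 1 (mod 3), so the conjunction on the right does not hold.

(←) This fails: m = 9 satisfies both congruences on the right (9 ≡ 0 mod 3 and 9 ≡ 2 mod 7) yet 9 ≡ 9 (mod 21), not 1.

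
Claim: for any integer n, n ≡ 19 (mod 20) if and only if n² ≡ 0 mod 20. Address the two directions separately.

Both directions fail.

Forward direction. This fails: take n = 19. Then 19 ≡ 19 (mod 20), but 19² = 361 ≡ 1 (mod 20), not 0.

Converse. This fails: take n = 0. Then 0² = 0 ≡ 0 (mod 20), yet 0 ≡ 0 (mod 20), not 19.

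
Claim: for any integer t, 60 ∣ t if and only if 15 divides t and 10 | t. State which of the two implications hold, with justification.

Forward direction. If 60 ∣ t, write t = 60q. Since 60 = 4·15, t = 15·(4q), so 15 ∣ t; and since 60 = 6·10, t = 10·(6q), so 10 ∣ t.

Converse. This fails: take t = 30. Both 15 ∣ 30 and 10 ∣ 30, yet 30 is not a multiple of 60 (since 30 = 0·60 + 30), so 60 ∤ 30.

Only the forward direction holds.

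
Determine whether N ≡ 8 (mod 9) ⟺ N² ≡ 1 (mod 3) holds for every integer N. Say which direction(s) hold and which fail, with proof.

Only the forward direction holds.

(←) This fails: take N = 1. Then 1² = 1 ≡ 1 (mod 3), yet 1 ≡ 1 (mod 9), not 8.

(→) Suppose N ≡ 8 (mod 9). Then N² ≡ 8² = 64 (mod 9), and since 3 ∣ 9, also N² ≡ 1 (mod 3).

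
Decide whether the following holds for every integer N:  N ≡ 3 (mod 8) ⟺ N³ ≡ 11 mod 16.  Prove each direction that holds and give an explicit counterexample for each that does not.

(⟹) This fails: take N = 11. Then 11 ≡ 3 (mod 8), but 11³ = 1331 ≡ 3 (mod 16), not 11.

(⟸) Conversely, the residues r modulo 16 with r³ ≡ 11 (mod 16) are exactly {3}, and each is ≡ 3 (mod 8).

Only the converse holds.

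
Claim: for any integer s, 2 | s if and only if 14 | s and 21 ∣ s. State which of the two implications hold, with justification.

Not equivalent: only (⇐) holds.

(⟹) This fails: take s = 2. Certainly 2 ∣ 2, but 14 ∤ 2.

(⟸) Suppose 14 ∣ s and 21 ∣ s. Any common multiple of 14 and 21 is a multiple of their lcm; here lcm(14, 21) = 14·21/gcd(14, 21) = 294/7 = 42, so 42 ∣ s. Since 2 ∣ 42, it follows that 2 ∣ s.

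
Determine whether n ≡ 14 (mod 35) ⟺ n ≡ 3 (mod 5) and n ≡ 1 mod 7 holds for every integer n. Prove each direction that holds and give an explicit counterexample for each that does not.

(⟹) This fails: n = 14 gives 14 ≡ 14 (mod 35) but 14 ≡ 4 (mod 5), so the conjunction on the right does not hold.

(⟸) This fails: n = 8 satisfies both congruences on the right (8 ≡ 3 mod 5 and 8 ≡ 1 mod 7) yet 8 ≡ 8 (mod 35), not 14.

(⇒) fails and (⇐) fails.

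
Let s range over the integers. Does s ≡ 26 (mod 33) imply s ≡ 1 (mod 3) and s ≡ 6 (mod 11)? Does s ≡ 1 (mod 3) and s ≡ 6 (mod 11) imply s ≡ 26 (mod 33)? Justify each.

(⟹) This fails: s = 26 gives 26 ≡ 26 (mod 33) but 26 ≡ 2 (mod 3), so the conjunction on the right does not hold.

(⟸) This fails: s = 28 satisfies both congruences on the right (28 ≡ 1 mod 3 and 28 ≡ 6 mod 11) yet 28 ≡ 28 (mod 33), not 26.

Both directions fail.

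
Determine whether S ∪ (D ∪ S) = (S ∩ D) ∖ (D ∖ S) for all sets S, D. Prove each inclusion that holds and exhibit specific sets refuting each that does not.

(⟹) This inclusion fails. Take S = {1}, D = ∅; then 1 ∈ S ∪ (D ∪ S) but 1 ∉ (S ∩ D) ∖ (D ∖ S).

(⟸) Let x ∈ (S ∩ D) ∖ (D ∖ S). Then x ∈ S ∩ D, from which x ∈ S ∪ (D ∪ S).

The sets are not equal: only the reverse inclusion holds.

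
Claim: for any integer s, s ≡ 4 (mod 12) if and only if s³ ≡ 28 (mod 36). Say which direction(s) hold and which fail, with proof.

(→) Suppose s ≡ 4 (mod 12). Working modulo 36, s ∈ {4, 16, 28}; for each such r, r³ ≡ 28 (mod 36).

(←) This fails: take s = 10. Then 10³ = 1000 ≡ 28 (mod 36), yet 10 ≡ 10 (mod 12), not 4.

The forward direction holds; the converse fails.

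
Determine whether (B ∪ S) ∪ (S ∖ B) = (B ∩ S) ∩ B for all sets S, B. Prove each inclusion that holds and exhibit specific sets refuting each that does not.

(⟸) Let x ∈ (B ∩ S) ∩ B. Then x ∈ S ∩ B, from which x ∈ (B ∪ S) ∪ (S ∖ B).

(⟹) This inclusion fails. Take S = {1}, B = ∅; then 1 ∈ (B ∪ S) ∪ (S ∖ B) but 1 ∉ (B ∩ S) ∩ B.

Only the reverse inclusion holds.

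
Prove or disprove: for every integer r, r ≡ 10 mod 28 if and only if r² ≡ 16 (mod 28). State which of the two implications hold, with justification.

(⟹) Suppose r ≡ 10 mod 28. Write r = 28j + 10. Then (28j + 10)² = 784j² + 560j + 100 = 28(28j² + 20j + 3) + 16, so r² ≡ 16 (mod 28).

(⟸) This fails: take r = 4. Then 4² = 16 ≡ 16 (mod 28), yet 4 ≡ 4 (mod 28), not 10.

Not equivalent: only (⇒) holds.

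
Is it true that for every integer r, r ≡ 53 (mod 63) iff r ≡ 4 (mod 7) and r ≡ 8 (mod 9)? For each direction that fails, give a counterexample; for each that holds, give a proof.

The biconditional holds.

(→) Suppose r ≡ 53 (mod 63); write r = 63j + 53. Since 7 ∣ 63, reducing mod 7 gives r ≡ 53 ≡ 4 (mod 7); since 9 ∣ 63, reducing mod 9 gives r ≡ 53 ≡ 8 (mod 9).

(←) Conversely, if r ≡ 4 (mod 7) and r ≡ 8 (mod 9), then by the Chinese remainder theorem r ≡ 53 (mod 63). This is exactly r ≡ 53 (mod 63).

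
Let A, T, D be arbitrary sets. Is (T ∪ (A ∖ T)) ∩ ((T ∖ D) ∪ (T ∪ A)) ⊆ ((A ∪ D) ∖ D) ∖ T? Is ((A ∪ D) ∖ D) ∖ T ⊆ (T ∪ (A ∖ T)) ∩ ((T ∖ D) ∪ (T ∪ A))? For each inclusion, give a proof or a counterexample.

(⊆) This inclusion fails. Take A = ∅, T = {1}, D = ∅; then 1 ∈ (T ∪ (A ∖ T)) ∩ ((T ∖ D) ∪ (T ∪ A)) but 1 ∉ ((A ∪ D) ∖ D) ∖ T.

(⊇) Let x ∈ ((A ∪ D) ∖ D) ∖ T. Then x ∈ A and x ∉ T, D, from which x ∈ (T ∪ (A ∖ T)) ∩ ((T ∖ D) ∪ (T ∪ A)).

The sets are not equal: only the reverse inclusion holds.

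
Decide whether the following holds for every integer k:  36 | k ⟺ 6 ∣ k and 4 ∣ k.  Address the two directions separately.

Not equivalent: only (⇒) holds.

Converse. This fails: take k = 12. Both 6 ∣ 12 and 4 ∣ 12, yet 12 is not a multiple of 36 (since 12 = 0·36 + 12), so 36 ∤ 12.

Forward direction. If 36 ∣ k, write k = 36q. Since 36 = 6·6, k = 6·(6q), so 6 ∣ k; and since 36 = 9·4, k = 4·(9q), so 4 ∣ k.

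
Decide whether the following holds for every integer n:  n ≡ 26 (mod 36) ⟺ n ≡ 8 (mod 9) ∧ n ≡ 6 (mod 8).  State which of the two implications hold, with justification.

Only the reverse direction holds.

[⇒] This fails: n = 26 gives 26 ≡ 26 (mod 36) but 26 ≡ 2 (mod 8), so the conjunction on the right does not hold.

[⇐] Conversely, if n ≡ 8 (mod 9) and n ≡ 6 (mod 8), then by the Chinese remainder theorem n ≡ 62 (mod 72). Since 62 ≡ 26 (mod 36) and 36 ∣ 72, we get n ≡ 26 (mod 36).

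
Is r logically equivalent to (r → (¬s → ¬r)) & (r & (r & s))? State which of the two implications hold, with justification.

(⟸) Assume the antecedent. If r is true, r reduces to true regardless of the other variables. If r is false, the antecedent cannot hold. Either way r holds.

(⟹) This fails. Under r = T, s = F, the left side is true but the right side is false.

Only the reverse direction holds.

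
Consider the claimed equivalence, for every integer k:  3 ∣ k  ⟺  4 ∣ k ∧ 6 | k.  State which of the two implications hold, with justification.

Not equivalent: only (⇐) holds.

[⇒] This fails: take k = 3. Certainly 3 ∣ 3, but 4 ∤ 3.

[⇐] Suppose 4 ∣ k and 6 ∣ k. Any common multiple of 4 and 6 is a multiple of their lcm; here lcm(4, 6) = 4·6/gcd(4, 6) = 24/2 = 12, so 12 ∣ k. Since 3 ∣ 12, it follows that 3 ∣ k.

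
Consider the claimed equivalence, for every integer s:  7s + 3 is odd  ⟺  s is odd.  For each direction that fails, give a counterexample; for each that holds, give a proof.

(⇒) This fails: s = 6 gives 7s + 3 = 45, which is odd, but 6 is even, not odd.

(⇐) This also fails: s = 3 is odd, but 7s + 3 = 24 is even, not odd.

Neither implication holds.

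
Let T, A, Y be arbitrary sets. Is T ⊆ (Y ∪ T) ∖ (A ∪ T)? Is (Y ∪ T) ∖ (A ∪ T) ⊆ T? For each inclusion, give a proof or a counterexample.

Both inclusions fail.

Forward inclusion. This inclusion fails. Take T = {1}, A = ∅, Y = ∅; then 1 ∈ T but 1 ∉ (Y ∪ T) ∖ (A ∪ T).

Reverse inclusion. This inclusion fails. Take T = ∅, A = ∅, Y = {1}; then 1 ∈ (Y ∪ T) ∖ (A ∪ T) but 1 ∉ T.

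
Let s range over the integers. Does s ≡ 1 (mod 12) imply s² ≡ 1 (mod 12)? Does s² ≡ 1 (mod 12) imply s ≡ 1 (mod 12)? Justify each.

Not equivalent: only (⇒) holds.

[⇐] This fails: take s = 5. Then 5² = 25 ≡ 1 (mod 12), yet 5 ≡ 5 (mod 12), not 1.

[⇒] Suppose s ≡ 1 (mod 12). Write s = 12j + 1. Then (12j + 1)² = 144j² + 24j + 1 = 12(12j² + 2j) + 1, so s² ≡ 1 (mod 12).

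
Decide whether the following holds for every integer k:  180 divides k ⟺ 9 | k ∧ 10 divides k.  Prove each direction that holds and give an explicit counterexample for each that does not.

(→) If 180 ∣ k, write k = 180q. Since 180 = 20·9, k = 9·(20q), so 9 ∣ k; and since 180 = 18·10, k = 10·(18q), so 10 ∣ k.

(←) This fails: take k = 90. Both 9 ∣ 90 and 10 ∣ 90, yet 90 is not a multiple of 180 (since 90 = 0·180 + 90), so 180 ∤ 90.

The forward direction holds; the converse fails.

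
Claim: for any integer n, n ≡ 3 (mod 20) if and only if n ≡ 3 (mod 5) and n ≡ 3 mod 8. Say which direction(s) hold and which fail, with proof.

(⇒) fails; (⇐) holds.

Forward direction. This fails: n = 23 gives 23 ≡ 3 (mod 20) but 23 ≡ 7 (mod 8), so the conjunction on the right does not hold.

Converse. If n ≡ 3 (mod 5) and n ≡ 3 (mod 8), then by the Chinese remainder theorem n ≡ 3 (mod 40). Since 3 ≡ 3 (mod 20) and 20 ∣ 40, we get n ≡ 3 (mod 20).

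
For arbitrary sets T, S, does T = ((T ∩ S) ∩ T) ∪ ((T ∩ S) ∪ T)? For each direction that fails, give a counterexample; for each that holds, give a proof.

The two sets are equal.

Reverse inclusion. Let x ∈ ((T ∩ S) ∩ T) ∪ ((T ∩ S) ∪ T). Then either x ∈ T and x ∉ S; or x ∈ T ∩ S. In each case x ∈ T, so ((T ∩ S) ∩ T) ∪ ((T ∩ S) ∪ T) ⊆ T.

Forward inclusion. Let x ∈ T. Then either x ∈ T and x ∉ S; or x ∈ T ∩ S. In each case x ∈ ((T ∩ S) ∩ T) ∪ ((T ∩ S) ∪ T), so T ⊆ ((T ∩ S) ∩ T) ∪ ((T ∩ S) ∪ T).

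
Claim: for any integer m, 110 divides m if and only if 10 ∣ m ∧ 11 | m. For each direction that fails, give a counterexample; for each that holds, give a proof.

[⇐] Suppose 10 ∣ m and 11 ∣ m. Any common multiple of 10 and 11 is a multiple of their lcm; here gcd(10, 11) = 1, so lcm(10, 11) = 10·11 = 110, so 110 ∣ m.

[⇒] If 110 ∣ m, write m = 110q. Since 110 = 11·10, m = 10·(11q), so 10 ∣ m; and since 110 = 10·11, m = 11·(10q), so 11 ∣ m.

Both implications hold.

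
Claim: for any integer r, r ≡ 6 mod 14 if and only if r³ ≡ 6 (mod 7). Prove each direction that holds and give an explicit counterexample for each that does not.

[⇒] Suppose r ≡ 6 (mod 14). Then r³ ≡ 6³ = 216 (mod 14), and since 7 ∣ 14, also r³ ≡ 6 (mod 7).

[⇐] This fails: take r = 3. Then 3³ = 27 ≡ 6 (mod 7), yet 3 ≡ 3 (mod 14), not 6.

Only the forward implication holds.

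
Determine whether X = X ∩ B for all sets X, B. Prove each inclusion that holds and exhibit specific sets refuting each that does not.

Reverse inclusion. Let x ∈ X ∩ B. Then x ∈ X ∩ B, from which x ∈ X.

Forward inclusion. This inclusion fails. Take X = {1}, B = ∅; then 1 ∈ X but 1 ∉ X ∩ B.

(⊆) fails; (⊇) holds.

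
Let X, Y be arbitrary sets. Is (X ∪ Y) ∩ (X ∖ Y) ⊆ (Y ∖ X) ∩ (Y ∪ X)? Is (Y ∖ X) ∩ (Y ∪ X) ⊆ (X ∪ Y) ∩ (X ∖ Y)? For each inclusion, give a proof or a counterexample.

Forward inclusion. This inclusion fails. Take X = {1}, Y = ∅; then 1 ∈ (X ∪ Y) ∩ (X ∖ Y) but 1 ∉ (Y ∖ X) ∩ (Y ∪ X).

Reverse inclusion. This inclusion fails. Take X = ∅, Y = {1}; then 1 ∈ (Y ∖ X) ∩ (Y ∪ X) but 1 ∉ (X ∪ Y) ∩ (X ∖ Y).

Both inclusions fail.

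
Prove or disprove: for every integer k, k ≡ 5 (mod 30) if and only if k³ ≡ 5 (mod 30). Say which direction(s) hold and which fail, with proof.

Equivalent; both directions hold.

Forward direction. Suppose k ≡ 5 (mod 30). Write k = 30j + 5. Then (30j + 5)³ = 27000j³ + 13500j² + 2250j + 125 = 30(900j³ + 450j² + 75j + 4) + 5, so k³ ≡ 5 (mod 30).

Converse. Suppose k³ ≡ 5 (mod 30). The only residue r in {0, …, 29} with r³ ≡ 5 (mod 30) is r = 5, so k ≡ 5 (mod 30).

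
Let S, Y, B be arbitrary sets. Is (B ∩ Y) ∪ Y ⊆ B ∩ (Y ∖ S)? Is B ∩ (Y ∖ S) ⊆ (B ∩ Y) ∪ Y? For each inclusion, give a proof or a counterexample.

The sets are not equal: only the reverse inclusion holds.

(⟹) This inclusion fails. Take S = ∅, Y = {1}, B = ∅; then 1 ∈ (B ∩ Y) ∪ Y but 1 ∉ B ∩ (Y ∖ S).

(⟸) Let x ∈ B ∩ (Y ∖ S). Then x ∈ Y ∩ B and x ∉ S, from which x ∈ (B ∩ Y) ∪ Y.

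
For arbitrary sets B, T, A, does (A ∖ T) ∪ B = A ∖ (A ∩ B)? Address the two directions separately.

Both inclusions fail.

(⊆) This inclusion fails. Take B = {1}, T = ∅, A = ∅; then 1 ∈ (A ∖ T) ∪ B but 1 ∉ A ∖ (A ∩ B).

(⊇) This inclusion fails. Take B = ∅, T = {1}, A = {1}; then 1 ∈ A ∖ (A ∩ B) but 1 ∉ (A ∖ T) ∪ B.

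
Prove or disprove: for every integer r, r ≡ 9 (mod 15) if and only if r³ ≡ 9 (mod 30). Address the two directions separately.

Forward direction. This fails: take r = 24. Then 24 ≡ 9 (mod 15), but 24³ = 13824 ≡ 24 (mod 30), not 9.

Converse. The residues r modulo 30 with r³ ≡ 9 (mod 30) are exactly {9}, and each is ≡ 9 (mod 15).

The forward direction fails; the converse holds.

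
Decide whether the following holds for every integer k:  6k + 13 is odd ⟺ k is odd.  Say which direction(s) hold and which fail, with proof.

Not equivalent: only (⇐) holds.

(←) Suppose k is odd. Since 6 is even, 6k is even for every k, so 6k + 13 has the same parity as 13, which is odd. Hence 6k + 13 is odd.

(→) This fails: take k = 0. Then 6k + 13 = 13, which is odd, yet k = 0 is even, not odd.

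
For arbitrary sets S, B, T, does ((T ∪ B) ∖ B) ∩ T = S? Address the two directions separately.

Both inclusions fail.

(⊆) This inclusion fails. Take S = ∅, B = ∅, T = {1}; then 1 ∈ ((T ∪ B) ∖ B) ∩ T but 1 ∉ S.

(⊇) This inclusion fails. Take S = {1}, B = ∅, T = ∅; then 1 ∈ S but 1 ∉ ((T ∪ B) ∖ B) ∩ T.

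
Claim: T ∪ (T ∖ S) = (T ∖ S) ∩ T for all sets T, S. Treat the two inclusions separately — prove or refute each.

(⊇) Let x ∈ (T ∖ S) ∩ T. Then x ∈ T and x ∉ S, from which x ∈ T ∪ (T ∖ S).

(⊆) This inclusion fails. Take T = {1}, S = {1}; then 1 ∈ T ∪ (T ∖ S) but 1 ∉ (T ∖ S) ∩ T.

Only the reverse inclusion holds.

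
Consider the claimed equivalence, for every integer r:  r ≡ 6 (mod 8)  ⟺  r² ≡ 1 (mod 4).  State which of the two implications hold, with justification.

Neither implication holds.

(⇒) This fails: take r = 6. Then 6 ≡ 6 (mod 8), but 6² = 36 ≡ 0 (mod 4), not 1.

(⇐) This fails: take r = 1. Then 1² = 1 ≡ 1 (mod 4), yet 1 ≡ 1 (mod 8), not 6.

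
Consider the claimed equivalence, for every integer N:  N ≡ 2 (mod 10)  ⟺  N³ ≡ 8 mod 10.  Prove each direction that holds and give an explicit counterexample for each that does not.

Forward direction. Suppose N ≡ 2 (mod 10). Write N = 10j + 2. Then (10j + 2)³ = 1000j³ + 600j² + 120j + 8 = 10(100j³ + 60j² + 12j) + 8, so N³ ≡ 8 (mod 10).

Converse. For the converse, argue contrapositively. If N ≢ 2 (mod 10), then N is congruent to one of 0, 1, 3, 4, 5, 6, 7, 8, 9 modulo 10, and these give N³ ≡ 0, 1, 7, 4, 5, 6, 3, 2, 9 respectively — never 8.

Both directions hold.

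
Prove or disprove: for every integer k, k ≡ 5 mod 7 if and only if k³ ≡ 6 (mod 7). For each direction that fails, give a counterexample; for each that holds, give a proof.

(→) Suppose k ≡ 5 mod 7. Write k = 7j + 5. Then (7j + 5)³ = 343j³ + 735j² + 525j + 125 = 7(49j³ + 105j² + 75j + 17) + 6, so k³ ≡ 6 (mod 7).

(←) This fails: take k = 3. Then 3³ = 27 ≡ 6 (mod 7), yet 3 ≡ 3 (mod 7), not 5.

Not equivalent: only (⇒) holds.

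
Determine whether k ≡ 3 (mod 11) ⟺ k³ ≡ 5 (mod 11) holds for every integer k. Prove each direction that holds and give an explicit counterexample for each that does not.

[⇒] Suppose k ≡ 3 (mod 11). Write k = 11j + 3. Then (11j + 3)³ = 1331j³ + 1089j² + 297j + 27 = 11(121j³ + 99j² + 27j + 2) + 5, so k³ ≡ 5 (mod 11).

[⇐] Conversely, suppose k³ ≡ 5 (mod 11). The only residue r in {0, …, 10} with r³ ≡ 5 (mod 11) is r = 3, so k ≡ 3 (mod 11).

Both directions hold; the statement is true.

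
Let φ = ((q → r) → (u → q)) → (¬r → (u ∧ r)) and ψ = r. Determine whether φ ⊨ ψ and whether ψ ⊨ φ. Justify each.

Not equivalent: only (⇐) holds.

Forward direction. This fails. Under u = T, q = F, r = F, the left side is true but the right side is false.

Converse. Assume the antecedent. If u is true, the antecedent forces (u = T, q = F, r = T) or (u = T, q = T, r = T), and the consequent holds there. If u is false, the antecedent forces (u = F, q = F, r = T) or (u = F, q = T, r = T), and the consequent holds there. Either way the consequent holds.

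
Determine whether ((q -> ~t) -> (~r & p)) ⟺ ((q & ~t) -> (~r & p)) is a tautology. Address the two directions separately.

(⇒) holds; (⇐) fails.

(⇐) This fails. Under r = F, q = F, t = F, p = F, the left side is false but the right side is true.

(⇒) Assume the antecedent. If t is true, (q & ~t) -> (~r & p) reduces to true regardless of the other variables. If t is false, the antecedent forces (r = F, q = F, t = F, p = T) or (r = F, q = T, t = F, p = T), and (q & ~t) -> (~r & p) holds there. Either way (q & ~t) -> (~r & p) holds.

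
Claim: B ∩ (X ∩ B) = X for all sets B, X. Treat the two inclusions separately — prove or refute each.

(⊆) holds; (⊇) fails.

(⊆) Let x ∈ B ∩ (X ∩ B). Then x ∈ B ∩ X, from which x ∈ X.

(⊇) This inclusion fails. Take B = ∅, X = {1}; then 1 ∈ X but 1 ∉ B ∩ (X ∩ B).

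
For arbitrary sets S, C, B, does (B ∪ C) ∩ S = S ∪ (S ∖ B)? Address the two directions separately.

The sets are not equal: only the forward inclusion holds.

Forward inclusion. Let x ∈ (B ∪ C) ∩ S. Then either x ∈ S ∩ C and x ∉ B; or x ∈ S ∩ B and x ∉ C; or x ∈ S ∩ C ∩ B. In each case x ∈ S ∪ (S ∖ B), so (B ∪ C) ∩ S ⊆ S ∪ (S ∖ B).

Reverse inclusion. This inclusion fails. Take S = {1}, C = ∅, B = ∅; then 1 ∈ S ∪ (S ∖ B) but 1 ∉ (B ∪ C) ∩ S.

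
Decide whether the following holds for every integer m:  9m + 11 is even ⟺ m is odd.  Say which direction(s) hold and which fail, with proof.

Both implications hold.

(⟹) Suppose 9m + 11 is even. Since 9 is odd, 9m and m have the same parity, so 9m + 11 ≡ m + 11 (mod 2). As 11 is odd, 9m + 11 is even exactly when m is odd. Thus m is odd.

(⟸) Conversely, suppose m is odd; write m = 2j + 1. Then 9m + 11 = 9·(2j + 1) + 11 = 2·9j + 20, which is even.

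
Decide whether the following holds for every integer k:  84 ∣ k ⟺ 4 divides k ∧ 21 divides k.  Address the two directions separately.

Equivalent; both directions hold.

(⇒) If 84 ∣ k, write k = 84q. Since 84 = 21·4, k = 4·(21q), so 4 ∣ k; and since 84 = 4·21, k = 21·(4q), so 21 ∣ k.

(⇐) Suppose 4 ∣ k and 21 ∣ k. Any common multiple of 4 and 21 is a multiple of their lcm; here gcd(4, 21) = 1, so lcm(4, 21) = 4·21 = 84, so 84 ∣ k.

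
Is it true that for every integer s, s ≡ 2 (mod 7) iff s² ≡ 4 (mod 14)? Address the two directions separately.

Neither implication holds.

[⇒] This fails: take s = 9. Then 9 ≡ 2 (mod 7), but 9² = 81 ≡ 11 (mod 14), not 4.

[⇐] This fails: take s = 12. Then 12² = 144 ≡ 4 (mod 14), yet 12 ≡ 5 (mod 7), not 2.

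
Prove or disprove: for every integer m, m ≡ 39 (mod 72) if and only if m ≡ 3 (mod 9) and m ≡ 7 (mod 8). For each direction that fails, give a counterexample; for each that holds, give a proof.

(⟹) Suppose m ≡ 39 (mod 72); write m = 72j + 39. Since 9 ∣ 72, reducing mod 9 gives m ≡ 39 ≡ 3 (mod 9); since 8 ∣ 72, reducing mod 8 gives m ≡ 39 ≡ 7 (mod 8).

(⟸) Conversely, if m ≡ 3 (mod 9) and m ≡ 7 (mod 8), then by the Chinese remainder theorem m ≡ 39 (mod 72). This is exactly m ≡ 39 (mod 72).

Both directions hold; the statement is true.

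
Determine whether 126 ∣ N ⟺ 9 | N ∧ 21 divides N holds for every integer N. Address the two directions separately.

(←) This fails: take N = 63. Both 9 ∣ 63 and 21 ∣ 63, yet 63 is not a multiple of 126 (since 63 = 0·126 + 63), so 126 ∤ 63.

(→) If 126 ∣ N, write N = 126q. Since 126 = 14·9, N = 9·(14q), so 9 ∣ N; and since 126 = 6·21, N = 21·(6q), so 21 ∣ N.

Not equivalent: only (⇒) holds.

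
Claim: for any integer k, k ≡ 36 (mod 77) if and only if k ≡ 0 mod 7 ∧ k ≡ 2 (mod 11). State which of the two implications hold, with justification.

Neither implication holds.

[⇒] This fails: k = 36 gives 36 ≡ 36 (mod 77) but 36 ≡ 1 (mod 7), so the conjunction on the right does not hold.

[⇐] This fails: k = 35 satisfies both congruences on the right (35 ≡ 0 mod 7 and 35 ≡ 2 mod 11) yet 35 ≡ 35 (mod 77), not 36.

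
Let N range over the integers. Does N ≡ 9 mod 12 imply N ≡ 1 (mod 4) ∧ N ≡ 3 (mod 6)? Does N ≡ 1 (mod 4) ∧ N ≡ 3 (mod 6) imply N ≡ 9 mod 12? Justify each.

The biconditional holds.

[⇒] Suppose N ≡ 9 (mod 12); write N = 12j + 9. Since 4 ∣ 12, reducing mod 4 gives N ≡ 9 ≡ 1 (mod 4); since 6 ∣ 12, reducing mod 6 gives N ≡ 9 ≡ 3 (mod 6).

[⇐] Conversely, if N ≡ 1 (mod 4) and N ≡ 3 (mod 6), then by the Chinese remainder theorem N ≡ 9 (mod 12). This is exactly N ≡ 9 (mod 12).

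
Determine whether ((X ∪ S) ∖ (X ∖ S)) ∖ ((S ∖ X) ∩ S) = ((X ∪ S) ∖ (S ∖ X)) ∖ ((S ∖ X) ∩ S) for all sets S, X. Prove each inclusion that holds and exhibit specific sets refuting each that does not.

(⊆) holds; (⊇) fails.

Forward inclusion. Let x ∈ ((X ∪ S) ∖ (X ∖ S)) ∖ ((S ∖ X) ∩ S). Then x ∈ S ∩ X, from which x ∈ ((X ∪ S) ∖ (S ∖ X)) ∖ ((S ∖ X) ∩ S).

Reverse inclusion. This inclusion fails. Take S = ∅, X = {1}; then 1 ∈ ((X ∪ S) ∖ (S ∖ X)) ∖ ((S ∖ X) ∩ S) but 1 ∉ ((X ∪ S) ∖ (X ∖ S)) ∖ ((S ∖ X) ∩ S).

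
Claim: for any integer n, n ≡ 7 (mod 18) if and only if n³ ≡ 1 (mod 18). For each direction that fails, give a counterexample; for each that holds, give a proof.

(⇒) Suppose n ≡ 7 (mod 18). Write n = 18j + 7. Then (18j + 7)³ = 5832j³ + 6804j² + 2646j + 343 = 18(324j³ + 378j² + 147j + 19) + 1, so n³ ≡ 1 (mod 18).

(⇐) This fails: take n = 1. Then 1³ = 1 ≡ 1 (mod 18), yet 1 ≡ 1 (mod 18), not 7.

(⇒) holds; (⇐) fails.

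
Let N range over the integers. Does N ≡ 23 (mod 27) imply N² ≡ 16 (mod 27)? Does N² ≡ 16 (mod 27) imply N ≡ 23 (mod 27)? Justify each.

Not equivalent: only (⇒) holds.

(⟸) This fails: take N = 4. Then 4² = 16 ≡ 16 (mod 27), yet 4 ≡ 4 (mod 27), not 23.

(⟹) Suppose N ≡ 23 (mod 27). Write N = 27j + 23. Then (27j + 23)² = 729j² + 1242j + 529 = 27(27j² + 46j + 19) + 16, so N² ≡ 16 (mod 27).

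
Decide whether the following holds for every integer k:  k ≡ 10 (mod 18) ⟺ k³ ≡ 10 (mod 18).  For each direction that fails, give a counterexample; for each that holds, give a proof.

Only the forward direction holds.

Forward direction. Suppose k ≡ 10 (mod 18). Write k = 18j + 10. Then (18j + 10)³ = 5832j³ + 9720j² + 5400j + 1000 = 18(324j³ + 540j² + 300j + 55) + 10, so k³ ≡ 10 (mod 18).

Converse. This fails: take k = 4. Then 4³ = 64 ≡ 10 (mod 18), yet 4 ≡ 4 (mod 18), not 10.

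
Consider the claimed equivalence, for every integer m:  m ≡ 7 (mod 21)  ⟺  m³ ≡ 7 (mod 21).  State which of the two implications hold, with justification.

(→) Suppose m ≡ 7 (mod 21). Write m = 21j + 7. Then (21j + 7)³ = 9261j³ + 9261j² + 3087j + 343 = 21(441j³ + 441j² + 147j + 16) + 7, so m³ ≡ 7 (mod 21).

(←) Conversely, suppose m³ ≡ 7 (mod 21). The only residue r in {0, …, 20} with r³ ≡ 7 (mod 21) is r = 7, so m ≡ 7 (mod 21).

Equivalent; both directions hold.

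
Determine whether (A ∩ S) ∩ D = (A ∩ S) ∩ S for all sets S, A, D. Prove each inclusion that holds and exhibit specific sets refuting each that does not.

(⟹) Let x ∈ (A ∩ S) ∩ D. Then x ∈ S ∩ A ∩ D, from which x ∈ (A ∩ S) ∩ S.

(⟸) This inclusion fails. Take S = {1}, A = {1}, D = ∅; then 1 ∈ (A ∩ S) ∩ S but 1 ∉ (A ∩ S) ∩ D.

Only the forward inclusion holds.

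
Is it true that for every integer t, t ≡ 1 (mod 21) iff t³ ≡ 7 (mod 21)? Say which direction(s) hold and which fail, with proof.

Neither implication holds.

(⇒) This fails: take t = 1. Then 1 ≡ 1 (mod 21), but 1³ = 1 ≡ 1 (mod 21), not 7.

(⇐) This fails: take t = 7. Then 7³ = 343 ≡ 7 (mod 21), yet 7 ≡ 7 (mod 21), not 1.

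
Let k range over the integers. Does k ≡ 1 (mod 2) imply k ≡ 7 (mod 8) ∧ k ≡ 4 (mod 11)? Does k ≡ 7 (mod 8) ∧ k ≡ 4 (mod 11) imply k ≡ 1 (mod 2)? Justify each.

(→) This fails: k = 1 gives 1 ≡ 1 (mod 2) but 1 ≡ 1 (mod 8), so the conjunction on the right does not hold.

(←) Conversely, if k ≡ 7 (mod 8) and k ≡ 4 (mod 11), then by the Chinese remainder theorem k ≡ 15 (mod 88). Since 15 ≡ 1 (mod 2) and 2 ∣ 88, we get k ≡ 1 (mod 2).

Not equivalent: only (⇐) holds.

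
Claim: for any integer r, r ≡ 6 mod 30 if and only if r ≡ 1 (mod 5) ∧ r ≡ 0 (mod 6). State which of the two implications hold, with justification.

Both directions hold.

(→) Suppose r ≡ 6 (mod 30); write r = 30j + 6. Since 5 ∣ 30, reducing mod 5 gives r ≡ 6 ≡ 1 (mod 5); since 6 ∣ 30, reducing mod 6 gives r ≡ 6 ≡ 0 (mod 6).

(←) Conversely, if r ≡ 1 (mod 5) and r ≡ 0 (mod 6), then by the Chinese remainder theorem r ≡ 6 (mod 30). This is exactly r ≡ 6 (mod 30).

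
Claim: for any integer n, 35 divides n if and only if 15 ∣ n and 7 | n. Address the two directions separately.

(⇒) fails; (⇐) holds.

(⇒) This fails: take n = 35. Certainly 35 ∣ 35, but 15 ∤ 35.

(⇐) Suppose 15 ∣ n and 7 ∣ n. Any common multiple of 15 and 7 is a multiple of their lcm; here gcd(15, 7) = 1, so lcm(15, 7) = 15·7 = 105, so 105 ∣ n. Since 35 ∣ 105, it follows that 35 ∣ n.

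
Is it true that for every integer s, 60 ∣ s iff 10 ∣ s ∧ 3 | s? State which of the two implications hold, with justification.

(⟹) If 60 ∣ s, write s = 60q. Since 60 = 6·10, s = 10·(6q), so 10 ∣ s; and since 60 = 20·3, s = 3·(20q), so 3 ∣ s.

(⟸) This fails: take s = 30. Both 10 ∣ 30 and 3 ∣ 30, yet 30 is not a multiple of 60 (since 30 = 0·60 + 30), so 60 ∤ 30.

Not equivalent: only (⇒) holds.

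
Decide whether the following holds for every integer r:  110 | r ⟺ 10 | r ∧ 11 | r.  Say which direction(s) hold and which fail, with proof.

The biconditional holds.

Converse. Suppose 10 ∣ r and 11 ∣ r. Any common multiple of 10 and 11 is a multiple of their lcm; here gcd(10, 11) = 1, so lcm(10, 11) = 10·11 = 110, so 110 ∣ r.

Forward direction. If 110 ∣ r, write r = 110q. Since 110 = 11·10, r = 10·(11q), so 10 ∣ r; and since 110 = 10·11, r = 11·(10q), so 11 ∣ r.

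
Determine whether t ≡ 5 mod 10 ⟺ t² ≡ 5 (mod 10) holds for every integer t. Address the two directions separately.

Both implications hold.

(⟹) Suppose t ≡ 5 mod 10. Write t = 10j + 5. Then (10j + 5)² = 100j² + 100j + 25 = 10(10j² + 10j + 2) + 5, so t² ≡ 5 (mod 10).

(⟸) For the converse, argue contrapositively. If t ≢ 5 (mod 10), then t is congruent to one of 0, 1, 2, 3, 4, 6, 7, 8, 9 modulo 10, and these give t² ≡ 0, 1, 4, 9, 6, 6, 9, 4, 1 respectively — never 5.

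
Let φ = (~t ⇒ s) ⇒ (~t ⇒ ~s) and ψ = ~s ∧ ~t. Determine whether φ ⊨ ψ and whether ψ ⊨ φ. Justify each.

(←) Assume the antecedent. If s is true, the antecedent cannot hold. If s is false, (~t ⇒ s) ⇒ (~t ⇒ ~s) reduces to true regardless of the other variables. Either way (~t ⇒ s) ⇒ (~t ⇒ ~s) holds.

(→) This fails. Under s = F, t = T, the left side is true but the right side is false.

Only the reverse direction holds.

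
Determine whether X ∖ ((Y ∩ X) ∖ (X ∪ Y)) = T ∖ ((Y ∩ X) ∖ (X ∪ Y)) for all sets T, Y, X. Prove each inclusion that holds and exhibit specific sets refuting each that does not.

Both inclusions fail.

(⟹) This inclusion fails. Take T = ∅, Y = ∅, X = {1}; then 1 ∈ X ∖ ((Y ∩ X) ∖ (X ∪ Y)) but 1 ∉ T ∖ ((Y ∩ X) ∖ (X ∪ Y)).

(⟸) This inclusion fails. Take T = {1}, Y = ∅, X = ∅; then 1 ∈ T ∖ ((Y ∩ X) ∖ (X ∪ Y)) but 1 ∉ X ∖ ((Y ∩ X) ∖ (X ∪ Y)).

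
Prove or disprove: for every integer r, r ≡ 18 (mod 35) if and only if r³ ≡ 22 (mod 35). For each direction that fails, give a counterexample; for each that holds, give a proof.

(⟹) Suppose r ≡ 18 (mod 35). Write r = 35j + 18. Then (35j + 18)³ = 42875j³ + 66150j² + 34020j + 5832 = 35(1225j³ + 1890j² + 972j + 166) + 22, so r³ ≡ 22 (mod 35).

(⟸) This fails: take r = 8. Then 8³ = 512 ≡ 22 (mod 35), yet 8 ≡ 8 (mod 35), not 18.

The forward direction holds; the converse fails.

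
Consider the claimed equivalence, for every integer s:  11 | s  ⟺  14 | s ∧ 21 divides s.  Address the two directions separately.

Neither implication holds.

[⇒] This fails: take s = 11. Certainly 11 ∣ 11, but 14 ∤ 11.

[⇐] This fails: take s = 42. Both 14 ∣ 42 and 21 ∣ 42, yet 42 is not a multiple of 11 (since 42 = 3·11 + 9), so 11 ∤ 42.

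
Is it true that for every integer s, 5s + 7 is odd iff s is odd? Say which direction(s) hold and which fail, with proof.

(→) This fails: s = 2 gives 5s + 7 = 17, which is odd, but 2 is even, not odd.

(←) This also fails: s = 1 is odd, but 5s + 7 = 12 is even, not odd.

Neither direction holds.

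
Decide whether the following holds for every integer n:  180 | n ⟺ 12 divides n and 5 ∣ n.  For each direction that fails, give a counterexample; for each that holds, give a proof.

Only the forward implication holds.

(⇐) This fails: take n = 60. Both 12 ∣ 60 and 5 ∣ 60, yet 60 is not a multiple of 180 (since 60 = 0·180 + 60), so 180 ∤ 60.

(⇒) If 180 ∣ n, write n = 180q. Since 180 = 15·12, n = 12·(15q), so 12 ∣ n; and since 180 = 36·5, n = 5·(36q), so 5 ∣ n.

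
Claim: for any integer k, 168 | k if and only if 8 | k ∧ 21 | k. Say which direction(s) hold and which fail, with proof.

The biconditional holds.

(⇒) If 168 ∣ k, write k = 168q. Since 168 = 21·8, k = 8·(21q), so 8 ∣ k; and since 168 = 8·21, k = 21·(8q), so 21 ∣ k.

(⇐) Suppose 8 ∣ k and 21 ∣ k. Any common multiple of 8 and 21 is a multiple of their lcm; here gcd(8, 21) = 1, so lcm(8, 21) = 8·21 = 168, so 168 ∣ k.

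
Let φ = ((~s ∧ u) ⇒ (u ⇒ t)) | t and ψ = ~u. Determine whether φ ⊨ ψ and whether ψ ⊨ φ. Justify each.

(⟹) This fails. Under u = T, t = T, s = F, the left side is true but the right side is false.

(⟸) Assume the antecedent. If u is true, the antecedent cannot hold. If u is false, ((~s ∧ u) ⇒ (u ⇒ t)) | t reduces to true regardless of the other variables. Either way ((~s ∧ u) ⇒ (u ⇒ t)) | t holds.

Only the converse holds.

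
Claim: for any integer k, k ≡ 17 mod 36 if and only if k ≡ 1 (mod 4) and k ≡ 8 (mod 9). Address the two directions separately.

The biconditional holds.

(⟹) Suppose k ≡ 17 (mod 36); write k = 36j + 17. Since 4 ∣ 36, reducing mod 4 gives k ≡ 17 ≡ 1 (mod 4); since 9 ∣ 36, reducing mod 9 gives k ≡ 17 ≡ 8 (mod 9).

(⟸) Conversely, if k ≡ 1 (mod 4) and k ≡ 8 (mod 9), then by the Chinese remainder theorem k ≡ 17 (mod 36). This is exactly k ≡ 17 (mod 36).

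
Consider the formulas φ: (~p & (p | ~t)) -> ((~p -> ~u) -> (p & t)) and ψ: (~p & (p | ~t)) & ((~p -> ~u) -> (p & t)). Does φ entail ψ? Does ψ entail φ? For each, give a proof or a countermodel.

(⟹) This fails. Under t = T, u = F, p = F, the left side is true but the right side is false.

(⟸) Assume the antecedent. If t is true, the antecedent cannot hold. If t is false, the antecedent forces (t = F, u = T, p = F), and the consequent holds there. Either way the consequent holds.

Not equivalent: only (⇐) holds.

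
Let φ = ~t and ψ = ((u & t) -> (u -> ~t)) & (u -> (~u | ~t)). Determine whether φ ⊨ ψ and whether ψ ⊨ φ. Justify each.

(⇒) holds; (⇐) fails.

(⇒) Assume the antecedent. If t is true, the antecedent cannot hold. If t is false, the consequent reduces to true regardless of the other variables. Either way the consequent holds.

(⇐) This fails. Under t = T, u = F, the left side is false but the right side is true.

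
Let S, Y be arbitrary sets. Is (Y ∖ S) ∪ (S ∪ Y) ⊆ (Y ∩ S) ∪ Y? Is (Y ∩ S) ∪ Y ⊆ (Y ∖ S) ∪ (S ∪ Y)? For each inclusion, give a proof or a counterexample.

(⊆) fails; (⊇) holds.

Forward inclusion. This inclusion fails. Take S = {1}, Y = ∅; then 1 ∈ (Y ∖ S) ∪ (S ∪ Y) but 1 ∉ (Y ∩ S) ∪ Y.

Reverse inclusion. Let x ∈ (Y ∩ S) ∪ Y. Then either x ∈ Y and x ∉ S; or x ∈ S ∩ Y. In each case x ∈ (Y ∖ S) ∪ (S ∪ Y), so (Y ∩ S) ∪ Y ⊆ (Y ∖ S) ∪ (S ∪ Y).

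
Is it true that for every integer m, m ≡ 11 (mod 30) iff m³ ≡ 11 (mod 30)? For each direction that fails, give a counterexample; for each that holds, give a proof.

(⇐) Suppose m³ ≡ 11 (mod 30). The only residue r in {0, …, 29} with r³ ≡ 11 (mod 30) is r = 11, so m ≡ 11 (mod 30).

(⇒) Suppose m ≡ 11 (mod 30). Write m = 30j + 11. Then (30j + 11)³ = 27000j³ + 29700j² + 10890j + 1331 = 30(900j³ + 990j² + 363j + 44) + 11, so m³ ≡ 11 (mod 30).

Equivalent; both directions hold.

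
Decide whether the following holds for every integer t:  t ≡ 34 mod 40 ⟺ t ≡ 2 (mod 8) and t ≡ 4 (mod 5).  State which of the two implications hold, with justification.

(⟹) Suppose t ≡ 34 (mod 40); write t = 40j + 34. Since 8 ∣ 40, reducing mod 8 gives t ≡ 34 ≡ 2 (mod 8); since 5 ∣ 40, reducing mod 5 gives t ≡ 34 ≡ 4 (mod 5).

(⟸) Conversely, if t ≡ 2 (mod 8) and t ≡ 4 (mod 5), then by the Chinese remainder theorem t ≡ 34 (mod 40). This is exactly t ≡ 34 (mod 40).

Both directions hold.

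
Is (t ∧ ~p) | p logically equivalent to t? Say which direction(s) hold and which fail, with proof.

Not equivalent: only (⇐) holds.

(⇒) This fails. Under t = F, p = T, the left side is true but the right side is false.

(⇐) Assume the antecedent. If t is true, (t ∧ ~p) | p reduces to true regardless of the other variables. If t is false, the antecedent cannot hold. Either way (t ∧ ~p) | p holds.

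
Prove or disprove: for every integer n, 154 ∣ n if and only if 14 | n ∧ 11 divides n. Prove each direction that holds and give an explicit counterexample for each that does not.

Equivalent; both directions hold.

[⇒] If 154 ∣ n, write n = 154q. Since 154 = 11·14, n = 14·(11q), so 14 ∣ n; and since 154 = 14·11, n = 11·(14q), so 11 ∣ n.

[⇐] Suppose 14 ∣ n and 11 ∣ n. Any common multiple of 14 and 11 is a multiple of their lcm; here gcd(14, 11) = 1, so lcm(14, 11) = 14·11 = 154, so 154 ∣ n.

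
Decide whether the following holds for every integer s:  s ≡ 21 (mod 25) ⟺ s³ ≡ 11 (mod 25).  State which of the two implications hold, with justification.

Both directions hold.

(⟹) Suppose s ≡ 21 (mod 25). Write s = 25j + 21. Then (25j + 21)³ = 15625j³ + 39375j² + 33075j + 9261 = 25(625j³ + 1575j² + 1323j + 370) + 11, so s³ ≡ 11 (mod 25).

(⟸) Conversely, suppose s³ ≡ 11 (mod 25). The only residue r in {0, …, 24} with r³ ≡ 11 (mod 25) is r = 21, so s ≡ 21 (mod 25).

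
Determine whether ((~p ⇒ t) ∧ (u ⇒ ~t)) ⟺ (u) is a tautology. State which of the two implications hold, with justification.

Both directions fail.

Forward direction. This fails. Under t = T, p = F, u = F, the left side is true but the right side is false.

Converse. This fails. Under t = F, p = F, u = T, the left side is false but the right side is true.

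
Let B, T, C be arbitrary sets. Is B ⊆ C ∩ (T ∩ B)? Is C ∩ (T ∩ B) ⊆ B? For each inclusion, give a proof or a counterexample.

Forward inclusion. This inclusion fails. Take B = {1}, T = ∅, C = ∅; then 1 ∈ B but 1 ∉ C ∩ (T ∩ B).

Reverse inclusion. Let x ∈ C ∩ (T ∩ B). Then x ∈ B ∩ T ∩ C, from which x ∈ B.

(⊆) fails; (⊇) holds.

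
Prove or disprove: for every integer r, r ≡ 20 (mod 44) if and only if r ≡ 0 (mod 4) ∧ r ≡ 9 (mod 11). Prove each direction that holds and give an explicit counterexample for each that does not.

Converse. If r ≡ 0 (mod 4) and r ≡ 9 (mod 11), then by the Chinese remainder theorem r ≡ 20 (mod 44). This is exactly r ≡ 20 (mod 44).

Forward direction. Suppose r ≡ 20 (mod 44); write r = 44j + 20. Since 4 ∣ 44, reducing mod 4 gives r ≡ 20 ≡ 0 (mod 4); since 11 ∣ 44, reducing mod 11 gives r ≡ 20 ≡ 9 (mod 11).

Equivalent; both directions hold.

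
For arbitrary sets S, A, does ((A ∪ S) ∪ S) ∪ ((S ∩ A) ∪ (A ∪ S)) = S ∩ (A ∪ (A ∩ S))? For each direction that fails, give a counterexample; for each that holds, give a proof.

(⊆) This inclusion fails. Take S = {1}, A = ∅; then 1 ∈ ((A ∪ S) ∪ S) ∪ ((S ∩ A) ∪ (A ∪ S)) but 1 ∉ S ∩ (A ∪ (A ∩ S)).

(⊇) Let x ∈ S ∩ (A ∪ (A ∩ S)). Then x ∈ S ∩ A, from which x ∈ ((A ∪ S) ∪ S) ∪ ((S ∩ A) ∪ (A ∪ S)).

Only the reverse inclusion holds.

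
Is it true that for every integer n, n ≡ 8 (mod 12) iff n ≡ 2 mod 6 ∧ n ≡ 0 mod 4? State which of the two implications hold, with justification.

Both implications hold.

(⟹) Suppose n ≡ 8 (mod 12); write n = 12j + 8. Since 6 ∣ 12, reducing mod 6 gives n ≡ 8 ≡ 2 (mod 6); since 4 ∣ 12, reducing mod 4 gives n ≡ 8 ≡ 0 (mod 4).

(⟸) Conversely, if n ≡ 2 (mod 6) and n ≡ 0 (mod 4), then by the Chinese remainder theorem n ≡ 8 (mod 12). This is exactly n ≡ 8 (mod 12).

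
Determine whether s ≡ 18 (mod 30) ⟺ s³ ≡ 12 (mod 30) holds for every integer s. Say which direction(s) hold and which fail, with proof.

Both directions hold.

[⇒] Suppose s ≡ 18 (mod 30). Write s = 30j + 18. Then (30j + 18)³ = 27000j³ + 48600j² + 29160j + 5832 = 30(900j³ + 1620j² + 972j + 194) + 12, so s³ ≡ 12 (mod 30).

[⇐] Conversely, suppose s³ ≡ 12 (mod 30). The only residue r in {0, …, 29} with r³ ≡ 12 (mod 30) is r = 18, so s ≡ 18 (mod 30).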